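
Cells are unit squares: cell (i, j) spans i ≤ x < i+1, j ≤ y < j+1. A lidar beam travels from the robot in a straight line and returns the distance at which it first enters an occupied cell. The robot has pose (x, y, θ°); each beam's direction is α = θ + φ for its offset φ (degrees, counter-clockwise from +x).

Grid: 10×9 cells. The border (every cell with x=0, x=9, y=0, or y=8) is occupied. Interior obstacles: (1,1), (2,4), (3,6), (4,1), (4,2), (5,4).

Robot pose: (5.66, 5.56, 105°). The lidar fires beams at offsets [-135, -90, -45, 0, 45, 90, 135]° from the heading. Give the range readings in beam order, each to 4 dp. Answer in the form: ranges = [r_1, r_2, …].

beam 1: φ=-135°, α=330°
  dir = (cos 330°, sin 330°) = (0.8660, -0.5000); from cell (5,5)
  next x-line at t=0.3926, next y-line at t=1.1200; Δt_x=1.1547, Δt_y=2.0000
    x: enter (6,5) at t=0.3926
    y: enter (6,4) at t=1.1200
    x: enter (7,4) at t=1.5473
    x: enter (8,4) at t=2.7020
    y: enter (8,3) at t=3.1200
    x: enter (9,3) at t=3.8567 ← occupied
  → r_1 = 3.8567
beam 2: φ=-90°, α=15°
  dir = (cos 15°, sin 15°) = (0.9659, 0.2588); from cell (5,5)
  next x-line at t=0.3520, next y-line at t=1.7000; Δt_x=1.0353, Δt_y=3.8637
    x: enter (6,5) at t=0.3520
    x: enter (7,5) at t=1.3873
    y: enter (7,6) at t=1.7000
    x: enter (8,6) at t=2.4225
    x: enter (9,6) at t=3.4578 ← occupied
  → r_2 = 3.4578
beam 3: φ=-45°, α=60°
  dir = (cos 60°, sin 60°) = (0.5000, 0.8660); from cell (5,5)
  next x-line at t=0.6800, next y-line at t=0.5081; Δt_x=2.0000, Δt_y=1.1547
    y: enter (5,6) at t=0.5081
    x: enter (6,6) at t=0.6800
    y: enter (6,7) at t=1.6628
    x: enter (7,7) at t=2.6800
    y: enter (7,8) at t=2.8175 ← occupied
  → r_3 = 2.8175
beam 4: φ=0°, α=105°
  dir = (cos 105°, sin 105°) = (-0.2588, 0.9659); from cell (5,5)
  next x-line at t=2.5500, next y-line at t=0.4555; Δt_x=3.8637, Δt_y=1.0353
    y: enter (5,6) at t=0.4555
    y: enter (5,7) at t=1.4908
    y: enter (5,8) at t=2.5261 ← occupied
  → r_4 = 2.5261
beam 5: φ=45°, α=150°
  dir = (cos 150°, sin 150°) = (-0.8660, 0.5000); from cell (5,5)
  next x-line at t=0.7621, next y-line at t=0.8800; Δt_x=1.1547, Δt_y=2.0000
    x: enter (4,5) at t=0.7621
    y: enter (4,6) at t=0.8800
    x: enter (3,6) at t=1.9168 ← occupied
  → r_5 = 1.9168
beam 6: φ=90°, α=195°
  dir = (cos 195°, sin 195°) = (-0.9659, -0.2588); from cell (5,5)
  next x-line at t=0.6833, next y-line at t=2.1637; Δt_x=1.0353, Δt_y=3.8637
    x: enter (4,5) at t=0.6833
    x: enter (3,5) at t=1.7186
    y: enter (3,4) at t=2.1637
    x: enter (2,4) at t=2.7538 ← occupied
  → r_6 = 2.7538
beam 7: φ=135°, α=240°
  dir = (cos 240°, sin 240°) = (-0.5000, -0.8660); from cell (5,5)
  next x-line at t=1.3200, next y-line at t=0.6466; Δt_x=2.0000, Δt_y=1.1547
    y: enter (5,4) at t=0.6466 ← occupied
  → r_7 = 0.6466

ranges = [3.8567, 3.4578, 2.8175, 2.5261, 1.9168, 2.7538, 0.6466]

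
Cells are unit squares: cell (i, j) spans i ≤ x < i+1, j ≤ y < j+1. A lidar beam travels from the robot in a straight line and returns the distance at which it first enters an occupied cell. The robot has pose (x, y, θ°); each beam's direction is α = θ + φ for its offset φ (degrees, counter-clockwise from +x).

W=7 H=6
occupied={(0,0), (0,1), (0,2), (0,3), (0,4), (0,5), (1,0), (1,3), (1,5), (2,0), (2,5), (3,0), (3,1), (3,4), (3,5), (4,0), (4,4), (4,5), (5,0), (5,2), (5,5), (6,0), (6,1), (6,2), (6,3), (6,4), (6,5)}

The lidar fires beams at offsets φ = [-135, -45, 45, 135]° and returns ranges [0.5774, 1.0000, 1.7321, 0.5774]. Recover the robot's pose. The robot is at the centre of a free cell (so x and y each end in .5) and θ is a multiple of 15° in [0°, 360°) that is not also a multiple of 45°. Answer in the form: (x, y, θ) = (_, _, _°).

Enumerate (i+0.5, j+0.5, θ) over the 15 free cells and 16 admissible headings. For each, cast all 4 beams and compare to the given ranges.
  (4.5, 3.5, 240°): beam 1 = 0.5176 ≠ 0.5774 ✗
  (2.5, 4.5, 165°): beam 2 = 0.5774 ≠ 1.0000 ✗
  (5.5, 1.5, 30°): beam 1 = 0.5176 ≠ 0.5774 ✗
  (2.5, 1.5, 165°): beam 2 = 1.7321 ≠ 1.0000 ✗
  (5.5, 1.5, 210°): beam 1 = 0.5176 ≠ 0.5774 ✗
  …
  (1.5, 2.5, 285°): r_1=0.5774, r_2=1.0000, r_3=1.7321, r_4=0.5774 — all match ✓
Only this pose fits every beam.

(x, y, θ) = (1.5, 2.5, 285°)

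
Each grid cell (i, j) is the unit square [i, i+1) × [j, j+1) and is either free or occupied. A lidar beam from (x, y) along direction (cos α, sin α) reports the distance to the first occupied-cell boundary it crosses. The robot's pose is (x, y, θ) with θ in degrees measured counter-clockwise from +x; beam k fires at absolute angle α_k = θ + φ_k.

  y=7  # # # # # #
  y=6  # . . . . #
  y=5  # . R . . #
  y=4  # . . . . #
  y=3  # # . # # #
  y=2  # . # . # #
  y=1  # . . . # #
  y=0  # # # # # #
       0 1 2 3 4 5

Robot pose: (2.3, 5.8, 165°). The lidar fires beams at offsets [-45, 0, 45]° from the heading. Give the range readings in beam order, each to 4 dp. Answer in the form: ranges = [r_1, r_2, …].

ranges = [1.3856, 1.3459, 1.5011]

beam 1: φ=-45°, α=120°
  dir = (cos 120°, sin 120°) = (-0.5000, 0.8660); from cell (2,5)
  next x-line at t=0.6000, next y-line at t=0.2309; Δt_x=2.0000, Δt_y=1.1547
    y: enter (2,6) at t=0.2309
    x: enter (1,6) at t=0.6000
    y: enter (1,7) at t=1.3856 ← occupied
  → r_1 = 1.3856
beam 2: φ=0°, α=165°
  dir = (cos 165°, sin 165°) = (-0.9659, 0.2588); from cell (2,5)
  next x-line at t=0.3106, next y-line at t=0.7727; Δt_x=1.0353, Δt_y=3.8637
    x: enter (1,5) at t=0.3106
    y: enter (1,6) at t=0.7727
    x: enter (0,6) at t=1.3459 ← occupied
  → r_2 = 1.3459
beam 3: φ=45°, α=210°
  dir = (cos 210°, sin 210°) = (-0.8660, -0.5000); from cell (2,5)
  next x-line at t=0.3464, next y-line at t=1.6000; Δt_x=1.1547, Δt_y=2.0000
    x: enter (1,5) at t=0.3464
    x: enter (0,5) at t=1.5011 ← occupied
  → r_3 = 1.5011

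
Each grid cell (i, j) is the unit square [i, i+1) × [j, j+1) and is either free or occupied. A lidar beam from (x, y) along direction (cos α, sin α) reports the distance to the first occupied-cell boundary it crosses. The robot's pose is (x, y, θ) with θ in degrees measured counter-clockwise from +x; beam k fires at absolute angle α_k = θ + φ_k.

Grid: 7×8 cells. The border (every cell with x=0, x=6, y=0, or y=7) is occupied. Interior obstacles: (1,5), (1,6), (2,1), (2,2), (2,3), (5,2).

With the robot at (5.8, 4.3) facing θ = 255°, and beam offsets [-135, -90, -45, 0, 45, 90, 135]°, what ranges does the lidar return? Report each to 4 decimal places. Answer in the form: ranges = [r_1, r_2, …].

ranges = [3.1177, 3.9340, 3.2332, 1.3459, 0.4000, 0.2071, 0.2309]

beam 1: φ=-135°, α=120°
  cosα=-0.5000 sinα=0.8660 | (5,4) | tMaxX 1.6000 tMaxY 0.8083 | tΔX 2.0000 tΔY 1.1547
    t=0.8083 [y] (5,5)
    t=1.6000 [x] (4,5)
    t=1.9630 [y] (4,6)
    t=3.1177 [y] (4,7) — stop
  → r_1 = 3.1177
beam 2: φ=-90°, α=165°
  cosα=-0.9659 sinα=0.2588 | (5,4) | tMaxX 0.8282 tMaxY 2.7046 | tΔX 1.0353 tΔY 3.8637
    t=0.8282 [x] (4,4)
    t=1.8635 [x] (3,4)
    t=2.7046 [y] (3,5)
    t=2.8988 [x] (2,5)
    t=3.9340 [x] (1,5) — stop
  → r_2 = 3.9340
beam 3: φ=-45°, α=210°
  cosα=-0.8660 sinα=-0.5000 | (5,4) | tMaxX 0.9238 tMaxY 0.6000 | tΔX 1.1547 tΔY 2.0000
    t=0.6000 [y] (5,3)
    t=0.9238 [x] (4,3)
    t=2.0785 [x] (3,3)
    t=2.6000 [y] (3,2)
    t=3.2332 [x] (2,2) — stop
  → r_3 = 3.2332
beam 4: φ=0°, α=255°
  cosα=-0.2588 sinα=-0.9659 | (5,4) | tMaxX 3.0910 tMaxY 0.3106 | tΔX 3.8637 tΔY 1.0353
    t=0.3106 [y] (5,3)
    t=1.3459 [y] (5,2) — stop
  → r_4 = 1.3459
beam 5: φ=45°, α=300°
  cosα=0.5000 sinα=-0.8660 | (5,4) | tMaxX 0.4000 tMaxY 0.3464 | tΔX 2.0000 tΔY 1.1547
    t=0.3464 [y] (5,3)
    t=0.4000 [x] (6,3) — stop
  → r_5 = 0.4000
beam 6: φ=90°, α=345°
  cosα=0.9659 sinα=-0.2588 | (5,4) | tMaxX 0.2071 tMaxY 1.1591 | tΔX 1.0353 tΔY 3.8637
    t=0.2071 [x] (6,4) — stop
  → r_6 = 0.2071
beam 7: φ=135°, α=30°
  cosα=0.8660 sinα=0.5000 | (5,4) | tMaxX 0.2309 tMaxY 1.4000 | tΔX 1.1547 tΔY 2.0000
    t=0.2309 [x] (6,4) — stop
  → r_7 = 0.2309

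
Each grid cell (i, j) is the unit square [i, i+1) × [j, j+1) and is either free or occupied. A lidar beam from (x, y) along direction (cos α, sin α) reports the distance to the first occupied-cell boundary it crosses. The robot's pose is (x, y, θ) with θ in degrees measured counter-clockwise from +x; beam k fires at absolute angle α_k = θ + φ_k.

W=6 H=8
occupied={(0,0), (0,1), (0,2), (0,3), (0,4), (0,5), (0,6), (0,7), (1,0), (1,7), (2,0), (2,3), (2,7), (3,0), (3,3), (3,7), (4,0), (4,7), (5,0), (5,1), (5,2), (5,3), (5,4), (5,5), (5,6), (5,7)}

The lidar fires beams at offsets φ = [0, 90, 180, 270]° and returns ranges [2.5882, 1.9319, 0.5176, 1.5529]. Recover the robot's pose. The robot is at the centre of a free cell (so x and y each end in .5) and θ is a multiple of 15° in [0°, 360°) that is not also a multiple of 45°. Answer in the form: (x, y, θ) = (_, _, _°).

Enumerate (i+0.5, j+0.5, θ) over the 22 free cells and 16 admissible headings. For each, cast all 4 beams and compare to the given ranges.
  (4.5, 1.5, 300°): beam 1 = 0.5774 ≠ 2.5882 ✗
  (2.5, 5.5, 330°): beam 1 = 2.8868 ≠ 2.5882 ✗
  (2.5, 6.5, 75°): beam 1 = 0.5176 ≠ 2.5882 ✗
  (1.5, 2.5, 150°): beam 1 = 0.5774 ≠ 2.5882 ✗
  …
  (2.5, 6.5, 285°): r_1=2.5882, r_2=1.9319, r_3=0.5176, r_4=1.5529 — all match ✓
No second candidate reproduces the full scan.

(x, y, θ) = (2.5, 6.5, 285°)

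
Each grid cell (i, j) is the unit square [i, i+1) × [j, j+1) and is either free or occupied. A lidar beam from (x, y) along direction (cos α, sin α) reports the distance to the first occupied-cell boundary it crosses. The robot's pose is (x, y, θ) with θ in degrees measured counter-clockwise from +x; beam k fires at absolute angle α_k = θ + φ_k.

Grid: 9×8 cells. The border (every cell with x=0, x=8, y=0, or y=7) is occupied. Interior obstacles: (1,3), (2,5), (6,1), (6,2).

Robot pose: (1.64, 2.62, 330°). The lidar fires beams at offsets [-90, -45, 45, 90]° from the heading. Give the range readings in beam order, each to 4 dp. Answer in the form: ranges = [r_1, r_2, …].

beam 1: φ=-90°, α=240°
  d=(-0.5000,-0.8660)  start (1,2)  tX=1.2800 tY=0.7159  stride 1/|dx|=2.0000 1/|dy|=1.1547
    cross y-line → (1,1), t=0.7159
    cross x-line → (0,1), t=1.2800 (wall)
  → r_1 = 1.2800
beam 2: φ=-45°, α=285°
  d=(0.2588,-0.9659)  start (1,2)  tX=1.3909 tY=0.6419  stride 1/|dx|=3.8637 1/|dy|=1.0353
    cross y-line → (1,1), t=0.6419
    cross x-line → (2,1), t=1.3909
    cross y-line → (2,0), t=1.6771 (wall)
  → r_2 = 1.6771
beam 3: φ=45°, α=15°
  d=(0.9659,0.2588)  start (1,2)  tX=0.3727 tY=1.4682  stride 1/|dx|=1.0353 1/|dy|=3.8637
    cross x-line → (2,2), t=0.3727
    cross x-line → (3,2), t=1.4080
    cross y-line → (3,3), t=1.4682
    cross x-line → (4,3), t=2.4433
    cross x-line → (5,3), t=3.4785
    cross x-line → (6,3), t=4.5138
    cross y-line → (6,4), t=5.3319
    cross x-line → (7,4), t=5.5491
    cross x-line → (8,4), t=6.5844 (wall)
  → r_3 = 6.5844
beam 4: φ=90°, α=60°
  d=(0.5000,0.8660)  start (1,2)  tX=0.7200 tY=0.4388  stride 1/|dx|=2.0000 1/|dy|=1.1547
    cross y-line → (1,3), t=0.4388 (wall)
  → r_4 = 0.4388

ranges = [1.2800, 1.6771, 6.5844, 0.4388]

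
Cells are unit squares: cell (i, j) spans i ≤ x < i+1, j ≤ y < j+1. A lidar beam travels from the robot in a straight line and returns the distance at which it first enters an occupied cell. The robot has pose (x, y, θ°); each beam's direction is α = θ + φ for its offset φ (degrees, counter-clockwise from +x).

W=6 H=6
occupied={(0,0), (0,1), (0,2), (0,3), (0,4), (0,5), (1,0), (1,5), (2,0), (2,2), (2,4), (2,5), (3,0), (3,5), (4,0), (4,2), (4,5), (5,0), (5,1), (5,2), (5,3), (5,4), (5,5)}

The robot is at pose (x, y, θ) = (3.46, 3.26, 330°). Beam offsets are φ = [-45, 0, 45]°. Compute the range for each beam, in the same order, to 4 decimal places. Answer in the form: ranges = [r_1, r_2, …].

ranges = [2.3397, 0.6235, 1.5943]

beam 1: φ=-45°, α=285°
  dir = (cos 285°, sin 285°) = (0.2588, -0.9659); from cell (3,3)
  next x-line at t=2.0864, next y-line at t=0.2692; Δt_x=3.8637, Δt_y=1.0353
    y: enter (3,2) at t=0.2692
    y: enter (3,1) at t=1.3044
    x: enter (4,1) at t=2.0864
    y: enter (4,0) at t=2.3397 ← occupied
  → r_1 = 2.3397
beam 2: φ=0°, α=330°
  dir = (cos 330°, sin 330°) = (0.8660, -0.5000); from cell (3,3)
  next x-line at t=0.6235, next y-line at t=0.5200; Δt_x=1.1547, Δt_y=2.0000
    y: enter (3,2) at t=0.5200
    x: enter (4,2) at t=0.6235 ← occupied
  → r_2 = 0.6235
beam 3: φ=45°, α=15°
  dir = (cos 15°, sin 15°) = (0.9659, 0.2588); from cell (3,3)
  next x-line at t=0.5590, next y-line at t=2.8591; Δt_x=1.0353, Δt_y=3.8637
    x: enter (4,3) at t=0.5590
    x: enter (5,3) at t=1.5943 ← occupied
  → r_3 = 1.5943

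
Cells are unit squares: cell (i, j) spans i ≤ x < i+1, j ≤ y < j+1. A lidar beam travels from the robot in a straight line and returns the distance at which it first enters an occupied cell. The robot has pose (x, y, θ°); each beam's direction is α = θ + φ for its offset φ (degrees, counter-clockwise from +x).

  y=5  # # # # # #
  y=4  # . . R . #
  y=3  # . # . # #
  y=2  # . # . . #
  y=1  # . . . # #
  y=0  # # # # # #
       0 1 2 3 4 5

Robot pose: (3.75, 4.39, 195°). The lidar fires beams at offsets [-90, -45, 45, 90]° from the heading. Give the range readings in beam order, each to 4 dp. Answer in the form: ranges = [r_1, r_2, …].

ranges = [0.6315, 1.2200, 1.5000, 0.9659]

beam 1: φ=-90°, α=105°
  dir = (cos 105°, sin 105°) = (-0.2588, 0.9659); from cell (3,4)
  next x-line at t=2.8978, next y-line at t=0.6315; Δt_x=3.8637, Δt_y=1.0353
    y: enter (3,5) at t=0.6315 ← occupied
  → r_1 = 0.6315
beam 2: φ=-45°, α=150°
  dir = (cos 150°, sin 150°) = (-0.8660, 0.5000); from cell (3,4)
  next x-line at t=0.8660, next y-line at t=1.2200; Δt_x=1.1547, Δt_y=2.0000
    x: enter (2,4) at t=0.8660
    y: enter (2,5) at t=1.2200 ← occupied
  → r_2 = 1.2200
beam 3: φ=45°, α=240°
  dir = (cos 240°, sin 240°) = (-0.5000, -0.8660); from cell (3,4)
  next x-line at t=1.5000, next y-line at t=0.4503; Δt_x=2.0000, Δt_y=1.1547
    y: enter (3,3) at t=0.4503
    x: enter (2,3) at t=1.5000 ← occupied
  → r_3 = 1.5000
beam 4: φ=90°, α=285°
  dir = (cos 285°, sin 285°) = (0.2588, -0.9659); from cell (3,4)
  next x-line at t=0.9659, next y-line at t=0.4038; Δt_x=3.8637, Δt_y=1.0353
    y: enter (3,3) at t=0.4038
    x: enter (4,3) at t=0.9659 ← occupied
  → r_4 = 0.9659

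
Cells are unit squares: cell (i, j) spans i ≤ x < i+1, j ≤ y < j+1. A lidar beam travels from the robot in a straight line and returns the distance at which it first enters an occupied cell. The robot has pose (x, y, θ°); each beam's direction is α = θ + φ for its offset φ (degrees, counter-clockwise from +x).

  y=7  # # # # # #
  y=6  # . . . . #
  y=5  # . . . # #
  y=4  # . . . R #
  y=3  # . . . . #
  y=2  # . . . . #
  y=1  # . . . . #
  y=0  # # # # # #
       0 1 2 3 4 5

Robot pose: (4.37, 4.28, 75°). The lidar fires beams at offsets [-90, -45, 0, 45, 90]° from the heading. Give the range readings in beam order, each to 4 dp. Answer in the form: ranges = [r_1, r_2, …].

ranges = [0.6522, 0.7275, 0.7454, 3.1408, 3.4889]

beam 1: φ=-90°, α=345°
  dir = (cos 345°, sin 345°) = (0.9659, -0.2588); from cell (4,4)
  next x-line at t=0.6522, next y-line at t=1.0818; Δt_x=1.0353, Δt_y=3.8637
    x: enter (5,4) at t=0.6522 ← occupied
  → r_1 = 0.6522
beam 2: φ=-45°, α=30°
  dir = (cos 30°, sin 30°) = (0.8660, 0.5000); from cell (4,4)
  next x-line at t=0.7275, next y-line at t=1.4400; Δt_x=1.1547, Δt_y=2.0000
    x: enter (5,4) at t=0.7275 ← occupied
  → r_2 = 0.7275
beam 3: φ=0°, α=75°
  dir = (cos 75°, sin 75°) = (0.2588, 0.9659); from cell (4,4)
  next x-line at t=2.4341, next y-line at t=0.7454; Δt_x=3.8637, Δt_y=1.0353
    y: enter (4,5) at t=0.7454 ← occupied
  → r_3 = 0.7454
beam 4: φ=45°, α=120°
  dir = (cos 120°, sin 120°) = (-0.5000, 0.8660); from cell (4,4)
  next x-line at t=0.7400, next y-line at t=0.8314; Δt_x=2.0000, Δt_y=1.1547
    x: enter (3,4) at t=0.7400
    y: enter (3,5) at t=0.8314
    y: enter (3,6) at t=1.9861
    x: enter (2,6) at t=2.7400
    y: enter (2,7) at t=3.1408 ← occupied
  → r_4 = 3.1408
beam 5: φ=90°, α=165°
  dir = (cos 165°, sin 165°) = (-0.9659, 0.2588); from cell (4,4)
  next x-line at t=0.3831, next y-line at t=2.7819; Δt_x=1.0353, Δt_y=3.8637
    x: enter (3,4) at t=0.3831
    x: enter (2,4) at t=1.4183
    x: enter (1,4) at t=2.4536
    y: enter (1,5) at t=2.7819
    x: enter (0,5) at t=3.4889 ← occupied
  → r_5 = 3.4889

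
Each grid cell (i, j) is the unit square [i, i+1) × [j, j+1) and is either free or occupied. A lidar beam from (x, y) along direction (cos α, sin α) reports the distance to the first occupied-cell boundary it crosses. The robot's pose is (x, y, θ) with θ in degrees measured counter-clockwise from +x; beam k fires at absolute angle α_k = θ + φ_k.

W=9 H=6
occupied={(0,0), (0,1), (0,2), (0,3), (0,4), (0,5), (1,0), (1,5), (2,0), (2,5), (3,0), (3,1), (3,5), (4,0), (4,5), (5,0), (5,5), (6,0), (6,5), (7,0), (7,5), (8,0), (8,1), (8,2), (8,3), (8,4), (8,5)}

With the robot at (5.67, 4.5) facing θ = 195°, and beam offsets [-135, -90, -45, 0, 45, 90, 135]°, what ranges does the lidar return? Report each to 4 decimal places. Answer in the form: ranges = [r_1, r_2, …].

beam 1: φ=-135°, α=60°
  direction (0.5000, 0.8660); cell (5,4); t to first gridline: x 0.6600, y 0.5774 (then +2.0000 / +1.1547)
    (5,5) via y @ 0.5774  # hit
  → r_1 = 0.5774
beam 2: φ=-90°, α=105°
  direction (-0.2588, 0.9659); cell (5,4); t to first gridline: x 2.5887, y 0.5176 (then +3.8637 / +1.0353)
    (5,5) via y @ 0.5176  # hit
  → r_2 = 0.5176
beam 3: φ=-45°, α=150°
  direction (-0.8660, 0.5000); cell (5,4); t to first gridline: x 0.7736, y 1.0000 (then +1.1547 / +2.0000)
    (4,4) via x @ 0.7736
    (4,5) via y @ 1.0000  # hit
  → r_3 = 1.0000
beam 4: φ=0°, α=195°
  direction (-0.9659, -0.2588); cell (5,4); t to first gridline: x 0.6936, y 1.9319 (then +1.0353 / +3.8637)
    (4,4) via x @ 0.6936
    (3,4) via x @ 1.7289
    (3,3) via y @ 1.9319
    (2,3) via x @ 2.7642
    (1,3) via x @ 3.7995
    (0,3) via x @ 4.8347  # hit
  → r_4 = 4.8347
beam 5: φ=45°, α=240°
  direction (-0.5000, -0.8660); cell (5,4); t to first gridline: x 1.3400, y 0.5774 (then +2.0000 / +1.1547)
    (5,3) via y @ 0.5774
    (4,3) via x @ 1.3400
    (4,2) via y @ 1.7321
    (4,1) via y @ 2.8868
    (3,1) via x @ 3.3400  # hit
  → r_5 = 3.3400
beam 6: φ=90°, α=285°
  direction (0.2588, -0.9659); cell (5,4); t to first gridline: x 1.2750, y 0.5176 (then +3.8637 / +1.0353)
    (5,3) via y @ 0.5176
    (6,3) via x @ 1.2750
    (6,2) via y @ 1.5529
    (6,1) via y @ 2.5882
    (6,0) via y @ 3.6235  # hit
  → r_6 = 3.6235
beam 7: φ=135°, α=330°
  direction (0.8660, -0.5000); cell (5,4); t to first gridline: x 0.3811, y 1.0000 (then +1.1547 / +2.0000)
    (6,4) via x @ 0.3811
    (6,3) via y @ 1.0000
    (7,3) via x @ 1.5358
    (8,3) via x @ 2.6905  # hit
  → r_7 = 2.6905

ranges = [0.5774, 0.5176, 1.0000, 4.8347, 3.3400, 3.6235, 2.6905]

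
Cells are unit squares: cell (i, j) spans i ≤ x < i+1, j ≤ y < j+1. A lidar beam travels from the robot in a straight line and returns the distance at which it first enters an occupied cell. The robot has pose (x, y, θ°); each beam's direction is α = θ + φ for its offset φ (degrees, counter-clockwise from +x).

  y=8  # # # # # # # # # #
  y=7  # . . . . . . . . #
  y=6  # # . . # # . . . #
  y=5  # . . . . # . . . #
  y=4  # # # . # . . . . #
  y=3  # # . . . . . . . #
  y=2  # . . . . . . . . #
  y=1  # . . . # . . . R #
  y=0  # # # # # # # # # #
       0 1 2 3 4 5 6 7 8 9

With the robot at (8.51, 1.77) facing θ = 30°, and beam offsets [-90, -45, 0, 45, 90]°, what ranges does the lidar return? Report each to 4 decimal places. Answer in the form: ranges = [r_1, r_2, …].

beam 1: φ=-90°, α=300°
  cosα=0.5000 sinα=-0.8660 | (8,1) | tMaxX 0.9800 tMaxY 0.8891 | tΔX 2.0000 tΔY 1.1547
    t=0.8891 [y] (8,0) — stop
  → r_1 = 0.8891
beam 2: φ=-45°, α=345°
  cosα=0.9659 sinα=-0.2588 | (8,1) | tMaxX 0.5073 tMaxY 2.9751 | tΔX 1.0353 tΔY 3.8637
    t=0.5073 [x] (9,1) — stop
  → r_2 = 0.5073
beam 3: φ=0°, α=30°
  cosα=0.8660 sinα=0.5000 | (8,1) | tMaxX 0.5658 tMaxY 0.4600 | tΔX 1.1547 tΔY 2.0000
    t=0.4600 [y] (8,2)
    t=0.5658 [x] (9,2) — stop
  → r_3 = 0.5658
beam 4: φ=45°, α=75°
  cosα=0.2588 sinα=0.9659 | (8,1) | tMaxX 1.8932 tMaxY 0.2381 | tΔX 3.8637 tΔY 1.0353
    t=0.2381 [y] (8,2)
    t=1.2734 [y] (8,3)
    t=1.8932 [x] (9,3) — stop
  → r_4 = 1.8932
beam 5: φ=90°, α=120°
  cosα=-0.5000 sinα=0.8660 | (8,1) | tMaxX 1.0200 tMaxY 0.2656 | tΔX 2.0000 tΔY 1.1547
    t=0.2656 [y] (8,2)
    t=1.0200 [x] (7,2)
    t=1.4203 [y] (7,3)
    t=2.5750 [y] (7,4)
    t=3.0200 [x] (6,4)
    t=3.7297 [y] (6,5)
    t=4.8844 [y] (6,6)
    t=5.0200 [x] (5,6) — stop
  → r_5 = 5.0200

ranges = [0.8891, 0.5073, 0.5658, 1.8932, 5.0200]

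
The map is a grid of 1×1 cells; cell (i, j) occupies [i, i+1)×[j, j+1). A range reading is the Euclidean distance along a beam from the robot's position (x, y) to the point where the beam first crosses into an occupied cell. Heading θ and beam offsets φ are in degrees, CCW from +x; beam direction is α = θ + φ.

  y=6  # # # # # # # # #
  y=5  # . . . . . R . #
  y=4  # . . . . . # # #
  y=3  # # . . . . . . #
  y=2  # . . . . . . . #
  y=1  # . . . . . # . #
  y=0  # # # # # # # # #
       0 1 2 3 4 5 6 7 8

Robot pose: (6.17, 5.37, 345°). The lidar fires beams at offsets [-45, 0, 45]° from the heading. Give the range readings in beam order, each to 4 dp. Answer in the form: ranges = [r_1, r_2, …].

ranges = [0.4272, 1.4296, 1.2600]

beam 1: φ=-45°, α=300°
  d=(0.5000,-0.8660)  start (6,5)  tX=1.6600 tY=0.4272  stride 1/|dx|=2.0000 1/|dy|=1.1547
    cross y-line → (6,4), t=0.4272 (wall)
  → r_1 = 0.4272
beam 2: φ=0°, α=345°
  d=(0.9659,-0.2588)  start (6,5)  tX=0.8593 tY=1.4296  stride 1/|dx|=1.0353 1/|dy|=3.8637
    cross x-line → (7,5), t=0.8593
    cross y-line → (7,4), t=1.4296 (wall)
  → r_2 = 1.4296
beam 3: φ=45°, α=30°
  d=(0.8660,0.5000)  start (6,5)  tX=0.9584 tY=1.2600  stride 1/|dx|=1.1547 1/|dy|=2.0000
    cross x-line → (7,5), t=0.9584
    cross y-line → (7,6), t=1.2600 (wall)
  → r_3 = 1.2600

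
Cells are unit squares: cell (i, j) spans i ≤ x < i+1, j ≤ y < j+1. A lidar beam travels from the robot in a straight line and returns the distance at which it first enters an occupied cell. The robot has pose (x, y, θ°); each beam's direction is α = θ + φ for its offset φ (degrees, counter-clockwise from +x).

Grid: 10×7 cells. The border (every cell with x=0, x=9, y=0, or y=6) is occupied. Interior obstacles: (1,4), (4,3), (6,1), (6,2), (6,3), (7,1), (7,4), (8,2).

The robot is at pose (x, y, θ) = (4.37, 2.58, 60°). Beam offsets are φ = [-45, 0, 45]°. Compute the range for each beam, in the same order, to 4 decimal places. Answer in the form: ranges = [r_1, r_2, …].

beam 1: φ=-45°, α=15°
  direction (0.9659, 0.2588); cell (4,2); t to first gridline: x 0.6522, y 1.6228 (then +1.0353 / +3.8637)
    (5,2) via x @ 0.6522
    (5,3) via y @ 1.6228
    (6,3) via x @ 1.6875  # hit
  → r_1 = 1.6875
beam 2: φ=0°, α=60°
  direction (0.5000, 0.8660); cell (4,2); t to first gridline: x 1.2600, y 0.4850 (then +2.0000 / +1.1547)
    (4,3) via y @ 0.4850  # hit
  → r_2 = 0.4850
beam 3: φ=45°, α=105°
  direction (-0.2588, 0.9659); cell (4,2); t to first gridline: x 1.4296, y 0.4348 (then +3.8637 / +1.0353)
    (4,3) via y @ 0.4348  # hit
  → r_3 = 0.4348

ranges = [1.6875, 0.4850, 0.4348]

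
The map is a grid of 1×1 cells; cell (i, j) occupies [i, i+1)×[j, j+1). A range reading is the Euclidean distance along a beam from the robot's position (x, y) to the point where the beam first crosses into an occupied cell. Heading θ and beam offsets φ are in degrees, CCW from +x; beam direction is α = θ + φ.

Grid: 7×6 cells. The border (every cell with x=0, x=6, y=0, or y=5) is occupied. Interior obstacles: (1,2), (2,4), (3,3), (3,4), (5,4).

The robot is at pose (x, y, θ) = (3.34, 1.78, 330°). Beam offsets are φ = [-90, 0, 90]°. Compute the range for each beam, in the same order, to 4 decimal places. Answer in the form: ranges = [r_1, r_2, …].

beam 1: φ=-90°, α=240°
  cosα=-0.5000 sinα=-0.8660 | (3,1) | tMaxX 0.6800 tMaxY 0.9007 | tΔX 2.0000 tΔY 1.1547
    t=0.6800 [x] (2,1)
    t=0.9007 [y] (2,0) — stop
  → r_1 = 0.9007
beam 2: φ=0°, α=330°
  cosα=0.8660 sinα=-0.5000 | (3,1) | tMaxX 0.7621 tMaxY 1.5600 | tΔX 1.1547 tΔY 2.0000
    t=0.7621 [x] (4,1)
    t=1.5600 [y] (4,0) — stop
  → r_2 = 1.5600
beam 3: φ=90°, α=60°
  cosα=0.5000 sinα=0.8660 | (3,1) | tMaxX 1.3200 tMaxY 0.2540 | tΔX 2.0000 tΔY 1.1547
    t=0.2540 [y] (3,2)
    t=1.3200 [x] (4,2)
    t=1.4087 [y] (4,3)
    t=2.5634 [y] (4,4)
    t=3.3200 [x] (5,4) — stop
  → r_3 = 3.3200

ranges = [0.9007, 1.5600, 3.3200]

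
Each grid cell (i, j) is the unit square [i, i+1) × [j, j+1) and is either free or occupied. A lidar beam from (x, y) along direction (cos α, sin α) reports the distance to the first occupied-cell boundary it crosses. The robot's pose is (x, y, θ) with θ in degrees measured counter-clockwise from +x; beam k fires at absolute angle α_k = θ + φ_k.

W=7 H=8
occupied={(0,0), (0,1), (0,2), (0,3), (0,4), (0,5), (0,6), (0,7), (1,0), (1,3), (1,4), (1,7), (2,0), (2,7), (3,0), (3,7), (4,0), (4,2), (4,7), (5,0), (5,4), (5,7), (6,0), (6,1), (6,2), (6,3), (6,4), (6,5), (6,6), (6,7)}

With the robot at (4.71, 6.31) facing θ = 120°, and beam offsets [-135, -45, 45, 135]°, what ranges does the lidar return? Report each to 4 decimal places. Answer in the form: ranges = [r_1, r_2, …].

beam 1: φ=-135°, α=345°
  d=(0.9659,-0.2588)  start (4,6)  tX=0.3002 tY=1.1977  stride 1/|dx|=1.0353 1/|dy|=3.8637
    cross x-line → (5,6), t=0.3002
    cross y-line → (5,5), t=1.1977
    cross x-line → (6,5), t=1.3355 (wall)
  → r_1 = 1.3355
beam 2: φ=-45°, α=75°
  d=(0.2588,0.9659)  start (4,6)  tX=1.1205 tY=0.7143  stride 1/|dx|=3.8637 1/|dy|=1.0353
    cross y-line → (4,7), t=0.7143 (wall)
  → r_2 = 0.7143
beam 3: φ=45°, α=165°
  d=(-0.9659,0.2588)  start (4,6)  tX=0.7350 tY=2.6660  stride 1/|dx|=1.0353 1/|dy|=3.8637
    cross x-line → (3,6), t=0.7350
    cross x-line → (2,6), t=1.7703
    cross y-line → (2,7), t=2.6660 (wall)
  → r_3 = 2.6660
beam 4: φ=135°, α=255°
  d=(-0.2588,-0.9659)  start (4,6)  tX=2.7432 tY=0.3209  stride 1/|dx|=3.8637 1/|dy|=1.0353
    cross y-line → (4,5), t=0.3209
    cross y-line → (4,4), t=1.3562
    cross y-line → (4,3), t=2.3915
    cross x-line → (3,3), t=2.7432
    cross y-line → (3,2), t=3.4268
    cross y-line → (3,1), t=4.4620
    cross y-line → (3,0), t=5.4973 (wall)
  → r_4 = 5.4973

ranges = [1.3355, 0.7143, 2.6660, 5.4973]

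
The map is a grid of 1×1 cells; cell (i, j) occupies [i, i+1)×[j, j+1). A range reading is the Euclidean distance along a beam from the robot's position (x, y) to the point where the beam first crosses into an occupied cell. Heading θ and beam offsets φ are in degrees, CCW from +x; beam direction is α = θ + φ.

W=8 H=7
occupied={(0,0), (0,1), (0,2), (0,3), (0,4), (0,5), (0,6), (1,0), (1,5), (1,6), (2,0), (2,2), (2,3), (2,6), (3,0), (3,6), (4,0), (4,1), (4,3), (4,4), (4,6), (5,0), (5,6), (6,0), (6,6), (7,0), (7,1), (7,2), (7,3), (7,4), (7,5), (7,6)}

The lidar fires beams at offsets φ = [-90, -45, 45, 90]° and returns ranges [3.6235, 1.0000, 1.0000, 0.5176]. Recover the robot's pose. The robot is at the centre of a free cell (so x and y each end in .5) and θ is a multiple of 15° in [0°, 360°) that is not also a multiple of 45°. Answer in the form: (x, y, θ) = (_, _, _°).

(x, y, θ) = (3.5, 2.5, 75°)

The pose lattice has 24·16 = 384 candidates. Test each by forward raycasting.
  (3.5, 4.5, 285°): beam 1 = 2.5882 ≠ 3.6235 ✗
  (5.5, 4.5, 240°): beam 1 = 0.5774 ≠ 3.6235 ✗
  (3.5, 1.5, 120°): beam 1 = 0.5774 ≠ 3.6235 ✗
  (1.5, 2.5, 255°): beam 1 = 0.5176 ≠ 3.6235 ✗
  …
  (3.5, 2.5, 75°): r_1=3.6235, r_2=1.0000, r_3=1.0000, r_4=0.5176 — all match ✓
Only this pose fits every beam.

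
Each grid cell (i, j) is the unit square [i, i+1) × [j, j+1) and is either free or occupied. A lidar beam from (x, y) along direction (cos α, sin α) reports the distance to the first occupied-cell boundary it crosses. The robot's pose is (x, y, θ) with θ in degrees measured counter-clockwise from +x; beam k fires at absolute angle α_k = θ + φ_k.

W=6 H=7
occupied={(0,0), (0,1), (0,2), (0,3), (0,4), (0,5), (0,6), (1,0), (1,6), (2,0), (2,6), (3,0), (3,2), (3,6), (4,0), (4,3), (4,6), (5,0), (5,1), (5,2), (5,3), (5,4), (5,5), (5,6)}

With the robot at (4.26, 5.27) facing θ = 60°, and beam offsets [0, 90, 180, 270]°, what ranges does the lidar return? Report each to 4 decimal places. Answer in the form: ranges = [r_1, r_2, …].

ranges = [0.8429, 1.4600, 4.9306, 0.8545]

beam 1: φ=0°, α=60°
  direction (0.5000, 0.8660); cell (4,5); t to first gridline: x 1.4800, y 0.8429 (then +2.0000 / +1.1547)
    (4,6) via y @ 0.8429  # hit
  → r_1 = 0.8429
beam 2: φ=90°, α=150°
  direction (-0.8660, 0.5000); cell (4,5); t to first gridline: x 0.3002, y 1.4600 (then +1.1547 / +2.0000)
    (3,5) via x @ 0.3002
    (2,5) via x @ 1.4549
    (2,6) via y @ 1.4600  # hit
  → r_2 = 1.4600
beam 3: φ=180°, α=240°
  direction (-0.5000, -0.8660); cell (4,5); t to first gridline: x 0.5200, y 0.3118 (then +2.0000 / +1.1547)
    (4,4) via y @ 0.3118
    (3,4) via x @ 0.5200
    (3,3) via y @ 1.4665
    (2,3) via x @ 2.5200
    (2,2) via y @ 2.6212
    (2,1) via y @ 3.7759
    (1,1) via x @ 4.5200
    (1,0) via y @ 4.9306  # hit
  → r_3 = 4.9306
beam 4: φ=270°, α=330°
  direction (0.8660, -0.5000); cell (4,5); t to first gridline: x 0.8545, y 0.5400 (then +1.1547 / +2.0000)
    (4,4) via y @ 0.5400
    (5,4) via x @ 0.8545  # hit
  → r_4 = 0.8545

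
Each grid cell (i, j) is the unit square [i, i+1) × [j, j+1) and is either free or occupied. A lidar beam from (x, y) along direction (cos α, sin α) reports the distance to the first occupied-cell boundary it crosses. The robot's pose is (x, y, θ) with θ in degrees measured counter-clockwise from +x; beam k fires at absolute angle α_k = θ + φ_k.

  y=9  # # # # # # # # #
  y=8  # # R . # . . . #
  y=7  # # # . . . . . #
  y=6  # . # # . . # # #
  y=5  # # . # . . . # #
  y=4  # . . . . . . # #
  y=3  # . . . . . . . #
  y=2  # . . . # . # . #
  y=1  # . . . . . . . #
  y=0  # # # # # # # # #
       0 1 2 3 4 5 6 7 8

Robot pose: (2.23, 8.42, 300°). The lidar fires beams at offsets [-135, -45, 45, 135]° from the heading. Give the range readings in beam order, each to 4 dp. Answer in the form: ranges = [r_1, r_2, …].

ranges = [0.2381, 0.4348, 5.4865, 0.6005]

beam 1: φ=-135°, α=165°
  d=(-0.9659,0.2588)  start (2,8)  tX=0.2381 tY=2.2409  stride 1/|dx|=1.0353 1/|dy|=3.8637
    cross x-line → (1,8), t=0.2381 (wall)
  → r_1 = 0.2381
beam 2: φ=-45°, α=255°
  d=(-0.2588,-0.9659)  start (2,8)  tX=0.8887 tY=0.4348  stride 1/|dx|=3.8637 1/|dy|=1.0353
    cross y-line → (2,7), t=0.4348 (wall)
  → r_2 = 0.4348
beam 3: φ=45°, α=345°
  d=(0.9659,-0.2588)  start (2,8)  tX=0.7972 tY=1.6228  stride 1/|dx|=1.0353 1/|dy|=3.8637
    cross x-line → (3,8), t=0.7972
    cross y-line → (3,7), t=1.6228
    cross x-line → (4,7), t=1.8324
    cross x-line → (5,7), t=2.8677
    cross x-line → (6,7), t=3.9030
    cross x-line → (7,7), t=4.9383
    cross y-line → (7,6), t=5.4865 (wall)
  → r_3 = 5.4865
beam 4: φ=135°, α=75°
  d=(0.2588,0.9659)  start (2,8)  tX=2.9751 tY=0.6005  stride 1/|dx|=3.8637 1/|dy|=1.0353
    cross y-line → (2,9), t=0.6005 (wall)
  → r_4 = 0.6005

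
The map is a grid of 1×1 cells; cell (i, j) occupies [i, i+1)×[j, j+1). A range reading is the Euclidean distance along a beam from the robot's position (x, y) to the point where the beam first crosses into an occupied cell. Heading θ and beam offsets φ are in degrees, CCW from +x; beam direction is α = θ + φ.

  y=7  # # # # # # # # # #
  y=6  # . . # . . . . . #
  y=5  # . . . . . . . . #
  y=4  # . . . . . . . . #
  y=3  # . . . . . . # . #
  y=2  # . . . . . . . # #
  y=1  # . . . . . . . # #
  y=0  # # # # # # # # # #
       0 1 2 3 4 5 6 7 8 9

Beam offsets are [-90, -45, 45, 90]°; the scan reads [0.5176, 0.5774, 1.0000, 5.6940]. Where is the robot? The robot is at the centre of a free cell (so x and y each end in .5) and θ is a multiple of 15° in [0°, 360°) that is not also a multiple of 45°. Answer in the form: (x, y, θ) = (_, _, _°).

(x, y, θ) = (1.5, 6.5, 195°)

The pose lattice has 44·16 = 704 candidates. Test each by forward raycasting.
  (3.5, 5.5, 210°): beam 1 = 0.5774 ≠ 0.5176 ✗
  (4.5, 3.5, 195°): beam 1 = 2.5882 ≠ 0.5176 ✗
  (3.5, 2.5, 195°): beam 1 = 4.6587 ≠ 0.5176 ✗
  (2.5, 1.5, 15°): beam 2 = 1.0000 ≠ 0.5774 ✗
  …
  (1.5, 6.5, 195°): r_1=0.5176, r_2=0.5774, r_3=1.0000, r_4=5.6940 — all match ✓
Only this pose fits every beam.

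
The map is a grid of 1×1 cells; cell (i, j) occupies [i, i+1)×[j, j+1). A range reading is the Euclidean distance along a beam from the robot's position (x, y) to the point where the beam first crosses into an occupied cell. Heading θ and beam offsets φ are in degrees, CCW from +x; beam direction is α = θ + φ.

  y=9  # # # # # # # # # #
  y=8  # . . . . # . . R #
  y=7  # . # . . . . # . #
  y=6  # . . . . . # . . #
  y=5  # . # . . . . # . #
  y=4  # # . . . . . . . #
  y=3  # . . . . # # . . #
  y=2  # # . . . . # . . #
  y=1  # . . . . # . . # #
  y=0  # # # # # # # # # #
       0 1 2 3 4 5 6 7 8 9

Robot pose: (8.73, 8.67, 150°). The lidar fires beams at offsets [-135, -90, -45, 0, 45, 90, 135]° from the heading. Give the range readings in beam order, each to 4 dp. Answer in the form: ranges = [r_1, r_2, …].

beam 1: φ=-135°, α=15°
  dir = (cos 15°, sin 15°) = (0.9659, 0.2588); from cell (8,8)
  next x-line at t=0.2795, next y-line at t=1.2750; Δt_x=1.0353, Δt_y=3.8637
    x: enter (9,8) at t=0.2795 ← occupied
  → r_1 = 0.2795
beam 2: φ=-90°, α=60°
  dir = (cos 60°, sin 60°) = (0.5000, 0.8660); from cell (8,8)
  next x-line at t=0.5400, next y-line at t=0.3811; Δt_x=2.0000, Δt_y=1.1547
    y: enter (8,9) at t=0.3811 ← occupied
  → r_2 = 0.3811
beam 3: φ=-45°, α=105°
  dir = (cos 105°, sin 105°) = (-0.2588, 0.9659); from cell (8,8)
  next x-line at t=2.8205, next y-line at t=0.3416; Δt_x=3.8637, Δt_y=1.0353
    y: enter (8,9) at t=0.3416 ← occupied
  → r_3 = 0.3416
beam 4: φ=0°, α=150°
  dir = (cos 150°, sin 150°) = (-0.8660, 0.5000); from cell (8,8)
  next x-line at t=0.8429, next y-line at t=0.6600; Δt_x=1.1547, Δt_y=2.0000
    y: enter (8,9) at t=0.6600 ← occupied
  → r_4 = 0.6600
beam 5: φ=45°, α=195°
  dir = (cos 195°, sin 195°) = (-0.9659, -0.2588); from cell (8,8)
  next x-line at t=0.7558, next y-line at t=2.5887; Δt_x=1.0353, Δt_y=3.8637
    x: enter (7,8) at t=0.7558
    x: enter (6,8) at t=1.7910
    y: enter (6,7) at t=2.5887
    x: enter (5,7) at t=2.8263
    x: enter (4,7) at t=3.8616
    x: enter (3,7) at t=4.8969
    x: enter (2,7) at t=5.9321 ← occupied
  → r_5 = 5.9321
beam 6: φ=90°, α=240°
  dir = (cos 240°, sin 240°) = (-0.5000, -0.8660); from cell (8,8)
  next x-line at t=1.4600, next y-line at t=0.7736; Δt_x=2.0000, Δt_y=1.1547
    y: enter (8,7) at t=0.7736
    x: enter (7,7) at t=1.4600 ← occupied
  → r_6 = 1.4600
beam 7: φ=135°, α=285°
  dir = (cos 285°, sin 285°) = (0.2588, -0.9659); from cell (8,8)
  next x-line at t=1.0432, next y-line at t=0.6936; Δt_x=3.8637, Δt_y=1.0353
    y: enter (8,7) at t=0.6936
    x: enter (9,7) at t=1.0432 ← occupied
  → r_7 = 1.0432

ranges = [0.2795, 0.3811, 0.3416, 0.6600, 5.9321, 1.4600, 1.0432]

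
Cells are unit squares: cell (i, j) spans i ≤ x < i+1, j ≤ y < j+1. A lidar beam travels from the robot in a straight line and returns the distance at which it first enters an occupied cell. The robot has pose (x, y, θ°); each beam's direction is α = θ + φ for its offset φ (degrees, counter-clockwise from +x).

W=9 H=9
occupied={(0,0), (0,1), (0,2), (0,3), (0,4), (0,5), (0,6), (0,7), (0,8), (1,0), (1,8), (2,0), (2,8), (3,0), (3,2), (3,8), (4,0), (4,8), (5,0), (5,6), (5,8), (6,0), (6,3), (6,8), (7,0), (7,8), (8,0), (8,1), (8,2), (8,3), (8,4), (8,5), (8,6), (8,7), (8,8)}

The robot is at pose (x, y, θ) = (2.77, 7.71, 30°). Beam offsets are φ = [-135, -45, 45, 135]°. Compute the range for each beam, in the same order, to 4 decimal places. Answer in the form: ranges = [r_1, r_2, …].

beam 1: φ=-135°, α=255°
  direction (-0.2588, -0.9659); cell (2,7); t to first gridline: x 2.9751, y 0.7350 (then +3.8637 / +1.0353)
    (2,6) via y @ 0.7350
    (2,5) via y @ 1.7703
    (2,4) via y @ 2.8056
    (1,4) via x @ 2.9751
    (1,3) via y @ 3.8409
    (1,2) via y @ 4.8762
    (1,1) via y @ 5.9114
    (0,1) via x @ 6.8388  # hit
  → r_1 = 6.8388
beam 2: φ=-45°, α=345°
  direction (0.9659, -0.2588); cell (2,7); t to first gridline: x 0.2381, y 2.7432 (then +1.0353 / +3.8637)
    (3,7) via x @ 0.2381
    (4,7) via x @ 1.2734
    (5,7) via x @ 2.3087
    (5,6) via y @ 2.7432  # hit
  → r_2 = 2.7432
beam 3: φ=45°, α=75°
  direction (0.2588, 0.9659); cell (2,7); t to first gridline: x 0.8887, y 0.3002 (then +3.8637 / +1.0353)
    (2,8) via y @ 0.3002  # hit
  → r_3 = 0.3002
beam 4: φ=135°, α=165°
  direction (-0.9659, 0.2588); cell (2,7); t to first gridline: x 0.7972, y 1.1205 (then +1.0353 / +3.8637)
    (1,7) via x @ 0.7972
    (1,8) via y @ 1.1205  # hit
  → r_4 = 1.1205

ranges = [6.8388, 2.7432, 0.3002, 1.1205]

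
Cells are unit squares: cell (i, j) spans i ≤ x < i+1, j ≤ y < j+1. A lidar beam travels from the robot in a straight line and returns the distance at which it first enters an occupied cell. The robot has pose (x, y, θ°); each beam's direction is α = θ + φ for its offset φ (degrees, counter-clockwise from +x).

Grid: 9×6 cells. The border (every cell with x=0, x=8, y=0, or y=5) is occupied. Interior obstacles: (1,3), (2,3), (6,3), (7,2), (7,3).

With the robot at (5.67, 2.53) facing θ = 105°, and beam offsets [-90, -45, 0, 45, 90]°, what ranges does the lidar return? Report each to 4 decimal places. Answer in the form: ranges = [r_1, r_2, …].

beam 1: φ=-90°, α=15°
  dir = (cos 15°, sin 15°) = (0.9659, 0.2588); from cell (5,2)
  next x-line at t=0.3416, next y-line at t=1.8159; Δt_x=1.0353, Δt_y=3.8637
    x: enter (6,2) at t=0.3416
    x: enter (7,2) at t=1.3769 ← occupied
  → r_1 = 1.3769
beam 2: φ=-45°, α=60°
  dir = (cos 60°, sin 60°) = (0.5000, 0.8660); from cell (5,2)
  next x-line at t=0.6600, next y-line at t=0.5427; Δt_x=2.0000, Δt_y=1.1547
    y: enter (5,3) at t=0.5427
    x: enter (6,3) at t=0.6600 ← occupied
  → r_2 = 0.6600
beam 3: φ=0°, α=105°
  dir = (cos 105°, sin 105°) = (-0.2588, 0.9659); from cell (5,2)
  next x-line at t=2.5887, next y-line at t=0.4866; Δt_x=3.8637, Δt_y=1.0353
    y: enter (5,3) at t=0.4866
    y: enter (5,4) at t=1.5219
    y: enter (5,5) at t=2.5571 ← occupied
  → r_3 = 2.5571
beam 4: φ=45°, α=150°
  dir = (cos 150°, sin 150°) = (-0.8660, 0.5000); from cell (5,2)
  next x-line at t=0.7736, next y-line at t=0.9400; Δt_x=1.1547, Δt_y=2.0000
    x: enter (4,2) at t=0.7736
    y: enter (4,3) at t=0.9400
    x: enter (3,3) at t=1.9283
    y: enter (3,4) at t=2.9400
    x: enter (2,4) at t=3.0831
    x: enter (1,4) at t=4.2378
    y: enter (1,5) at t=4.9400 ← occupied
  → r_4 = 4.9400
beam 5: φ=90°, α=195°
  dir = (cos 195°, sin 195°) = (-0.9659, -0.2588); from cell (5,2)
  next x-line at t=0.6936, next y-line at t=2.0478; Δt_x=1.0353, Δt_y=3.8637
    x: enter (4,2) at t=0.6936
    x: enter (3,2) at t=1.7289
    y: enter (3,1) at t=2.0478
    x: enter (2,1) at t=2.7642
    x: enter (1,1) at t=3.7995
    x: enter (0,1) at t=4.8347 ← occupied
  → r_5 = 4.8347

ranges = [1.3769, 0.6600, 2.5571, 4.9400, 4.8347]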